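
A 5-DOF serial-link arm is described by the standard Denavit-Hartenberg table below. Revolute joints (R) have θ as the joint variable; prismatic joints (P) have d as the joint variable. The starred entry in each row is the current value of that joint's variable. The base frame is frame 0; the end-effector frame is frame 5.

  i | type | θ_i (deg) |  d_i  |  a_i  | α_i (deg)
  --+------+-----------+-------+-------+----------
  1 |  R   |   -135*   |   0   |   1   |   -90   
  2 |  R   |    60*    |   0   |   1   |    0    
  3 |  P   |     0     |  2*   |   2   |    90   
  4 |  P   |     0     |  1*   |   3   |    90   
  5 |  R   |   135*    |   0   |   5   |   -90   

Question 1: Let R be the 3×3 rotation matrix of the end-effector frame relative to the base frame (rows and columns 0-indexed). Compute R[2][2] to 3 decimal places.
End-effector z-axis (col 2 of R) = (0.6830,0.6830,0.2588)
R[2][2] = 0.2588

0.259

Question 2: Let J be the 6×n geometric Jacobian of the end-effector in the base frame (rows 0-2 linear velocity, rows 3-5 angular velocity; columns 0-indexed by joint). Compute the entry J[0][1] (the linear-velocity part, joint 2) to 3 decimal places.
-0.094

axis z_1 = (0.7071,-0.7071,0.0000); lever o_n−o_1 = (-2.2345,-5.0630,0.1335)
cross product → J_v[:, 1] = (-0.0944,-0.0944,-5.1601)
J_ω[:, 1] = z_1
entry J[0][1] = -0.0944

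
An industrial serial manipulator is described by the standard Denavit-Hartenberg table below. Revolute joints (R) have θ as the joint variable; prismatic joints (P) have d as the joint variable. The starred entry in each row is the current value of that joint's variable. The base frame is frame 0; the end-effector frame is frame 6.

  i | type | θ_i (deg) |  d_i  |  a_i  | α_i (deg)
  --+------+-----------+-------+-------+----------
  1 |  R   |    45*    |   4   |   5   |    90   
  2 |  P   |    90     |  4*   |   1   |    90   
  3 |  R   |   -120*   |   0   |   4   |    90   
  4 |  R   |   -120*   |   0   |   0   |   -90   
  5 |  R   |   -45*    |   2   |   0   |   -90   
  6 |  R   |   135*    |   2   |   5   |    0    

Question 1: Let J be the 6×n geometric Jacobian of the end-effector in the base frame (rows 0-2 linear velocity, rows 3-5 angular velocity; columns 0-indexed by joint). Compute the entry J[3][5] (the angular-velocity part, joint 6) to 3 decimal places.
-0.467

axis z_5 = (-0.4665,-0.3995,0.7891); lever o_n−o_5 = (2.0736,1.7562,4.6493)
cross product → J_v[:, 5] = (-3.2434,3.8053,0.0091)
J_ω[:, 5] = z_5
entry J[3][5] = -0.4665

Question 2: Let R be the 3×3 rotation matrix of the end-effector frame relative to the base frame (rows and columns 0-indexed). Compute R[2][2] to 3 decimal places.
End-effector z-axis (col 2 of R) = (-0.4665,-0.3995,0.7891)
R[2][2] = 0.7891

0.789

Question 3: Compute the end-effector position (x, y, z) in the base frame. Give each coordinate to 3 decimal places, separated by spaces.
after link 1: o_1 = (3.5355, 3.5355, 4.0000)
after link 2: o_2 = (6.3640, 0.7071, 5.0000)
after link 3: o_3 = (3.9145, 3.1566, 3.0000)
after link 4: o_4 = (3.9145, 3.1566, 3.0000)
after link 5: o_5 = (2.1467, 3.5101, 2.1340)
after link 6: o_6 = (4.2203, 5.2664, 6.7833)

4.220 5.266 6.783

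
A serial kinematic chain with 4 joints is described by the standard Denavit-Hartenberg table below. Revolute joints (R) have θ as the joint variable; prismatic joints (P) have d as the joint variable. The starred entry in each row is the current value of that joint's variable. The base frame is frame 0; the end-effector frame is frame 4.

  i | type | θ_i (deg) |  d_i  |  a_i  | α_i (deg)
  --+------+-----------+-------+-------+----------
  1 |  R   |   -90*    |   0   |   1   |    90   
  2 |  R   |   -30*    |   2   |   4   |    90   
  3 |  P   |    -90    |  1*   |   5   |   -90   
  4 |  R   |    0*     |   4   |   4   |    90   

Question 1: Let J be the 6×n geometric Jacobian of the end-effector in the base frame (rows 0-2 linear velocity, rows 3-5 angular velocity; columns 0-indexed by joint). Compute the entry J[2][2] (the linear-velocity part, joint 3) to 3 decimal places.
-0.866

prismatic axis z_2 = (-0.0000,0.5000,-0.8660)
J_v[:, 2] = z_2; J_ω[:, 2] = (0,0,0)
entry J[2][2] = -0.8660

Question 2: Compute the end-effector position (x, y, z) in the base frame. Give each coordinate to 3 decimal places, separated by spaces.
after link 1: o_1 = (0.0000, -1.0000, 0.0000)
after link 2: o_2 = (-2.0000, -4.4641, -2.0000)
after link 3: o_3 = (3.0000, -3.9641, -2.8660)
after link 4: o_4 = (7.0000, -7.4282, -4.8660)

7.000 -7.428 -4.866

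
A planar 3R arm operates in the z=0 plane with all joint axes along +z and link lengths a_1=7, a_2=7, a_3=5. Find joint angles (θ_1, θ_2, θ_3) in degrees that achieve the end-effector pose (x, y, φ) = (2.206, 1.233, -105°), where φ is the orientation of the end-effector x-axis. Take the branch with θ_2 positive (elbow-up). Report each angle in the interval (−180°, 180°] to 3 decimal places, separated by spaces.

0.003 119.996 135.001

wrist centre = target − a_3·(cos φ, sin φ) = (3.5001, 6.0626)
cos θ_2 = (49.0061−7²−7²)/(2·7·7) = -0.4999; θ_2 = 119.9959° (elbow-up)
β = atan2(6.0626,3.5001) = 60.0012°; ψ = atan2(6.0624,3.5004) = 59.9979°
θ_1 = β − ψ = 0.0032°
θ_3 = φ − θ_1 − θ_2 = 135.0009° (wrapped to (-180°,180°])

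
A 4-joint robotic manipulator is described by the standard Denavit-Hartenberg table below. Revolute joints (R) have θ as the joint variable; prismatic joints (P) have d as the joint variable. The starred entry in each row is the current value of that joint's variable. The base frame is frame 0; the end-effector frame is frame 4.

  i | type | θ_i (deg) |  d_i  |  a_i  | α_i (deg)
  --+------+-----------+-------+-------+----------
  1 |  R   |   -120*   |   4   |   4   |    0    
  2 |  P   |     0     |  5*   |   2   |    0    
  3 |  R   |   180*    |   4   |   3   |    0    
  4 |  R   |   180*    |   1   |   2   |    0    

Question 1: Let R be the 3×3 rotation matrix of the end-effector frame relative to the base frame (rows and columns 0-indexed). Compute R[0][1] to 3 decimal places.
0.866

End-effector y-axis (col 1 of R) = (0.8660,-0.5000,0.0000)
R[0][1] = 0.8660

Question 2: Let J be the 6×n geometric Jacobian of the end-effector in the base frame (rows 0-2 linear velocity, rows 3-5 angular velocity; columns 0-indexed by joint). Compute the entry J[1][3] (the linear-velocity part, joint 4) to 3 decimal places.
-1.000

axis z_3 = (0.0000,0.0000,1.0000); lever o_n−o_3 = (-1.0000,-1.7321,1.0000)
cross product → J_v[:, 3] = (1.7321,-1.0000,0.0000)
J_ω[:, 3] = z_3
entry J[1][3] = -1.0000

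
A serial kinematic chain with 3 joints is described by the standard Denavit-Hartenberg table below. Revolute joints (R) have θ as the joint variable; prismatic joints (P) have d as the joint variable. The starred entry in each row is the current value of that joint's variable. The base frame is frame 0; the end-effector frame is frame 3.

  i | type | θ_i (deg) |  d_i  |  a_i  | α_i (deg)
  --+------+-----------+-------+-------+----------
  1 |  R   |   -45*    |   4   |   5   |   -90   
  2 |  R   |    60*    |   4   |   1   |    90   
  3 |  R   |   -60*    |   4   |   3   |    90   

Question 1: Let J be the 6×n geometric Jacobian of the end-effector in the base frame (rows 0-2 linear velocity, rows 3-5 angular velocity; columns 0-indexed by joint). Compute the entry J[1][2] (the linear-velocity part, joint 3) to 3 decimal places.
axis z_2 = (0.6124,-0.6124,0.5000); lever o_n−o_2 = (1.1427,-4.8169,0.7010)
cross product → J_v[:, 2] = (1.9792,0.1421,-2.2500)
J_ω[:, 2] = z_2
entry J[1][2] = 0.1421

0.142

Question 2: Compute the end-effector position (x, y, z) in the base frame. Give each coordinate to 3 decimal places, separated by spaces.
after link 1: o_1 = (3.5355, -3.5355, 4.0000)
after link 2: o_2 = (6.7175, -1.0607, 3.1340)
after link 3: o_3 = (7.8602, -5.8776, 3.8349)

7.860 -5.878 3.835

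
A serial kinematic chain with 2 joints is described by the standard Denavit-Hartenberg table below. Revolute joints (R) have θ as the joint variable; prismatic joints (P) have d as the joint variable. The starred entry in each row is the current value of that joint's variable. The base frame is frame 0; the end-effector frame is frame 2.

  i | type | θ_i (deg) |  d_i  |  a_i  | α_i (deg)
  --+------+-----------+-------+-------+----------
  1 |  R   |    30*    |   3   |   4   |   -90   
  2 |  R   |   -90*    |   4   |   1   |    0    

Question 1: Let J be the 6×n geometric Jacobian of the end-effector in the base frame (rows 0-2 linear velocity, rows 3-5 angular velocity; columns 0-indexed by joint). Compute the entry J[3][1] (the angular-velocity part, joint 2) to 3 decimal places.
axis z_1 = (-0.5000,0.8660,0.0000); lever o_n−o_1 = (-2.0000,3.4641,1.0000)
cross product → J_v[:, 1] = (0.8660,0.5000,0.0000)
J_ω[:, 1] = z_1
entry J[3][1] = -0.5000

-0.500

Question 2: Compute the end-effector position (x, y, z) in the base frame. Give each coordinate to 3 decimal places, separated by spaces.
after link 1: o_1 = (3.4641, 2.0000, 3.0000)
after link 2: o_2 = (1.4641, 5.4641, 4.0000)

1.464 5.464 4.000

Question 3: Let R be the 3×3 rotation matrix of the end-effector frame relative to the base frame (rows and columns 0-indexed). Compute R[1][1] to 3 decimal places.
End-effector y-axis (col 1 of R) = (0.8660,0.5000,-0.0000)
R[1][1] = 0.5000

0.500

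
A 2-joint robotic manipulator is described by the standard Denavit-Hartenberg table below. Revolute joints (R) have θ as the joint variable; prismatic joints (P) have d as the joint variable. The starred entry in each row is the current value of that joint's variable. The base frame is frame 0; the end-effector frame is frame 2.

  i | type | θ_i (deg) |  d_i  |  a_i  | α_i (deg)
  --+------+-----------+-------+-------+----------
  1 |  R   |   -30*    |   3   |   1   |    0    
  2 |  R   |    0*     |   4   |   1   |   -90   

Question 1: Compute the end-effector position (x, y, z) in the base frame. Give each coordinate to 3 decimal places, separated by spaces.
1.732 -1.000 7.000

after link 1: o_1 = (0.8660, -0.5000, 3.0000)
after link 2: o_2 = (1.7321, -1.0000, 7.0000)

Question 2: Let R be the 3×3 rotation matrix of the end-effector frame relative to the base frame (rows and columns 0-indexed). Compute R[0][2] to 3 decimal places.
End-effector z-axis (col 2 of R) = (0.5000,0.8660,0.0000)
R[0][2] = 0.5000

0.500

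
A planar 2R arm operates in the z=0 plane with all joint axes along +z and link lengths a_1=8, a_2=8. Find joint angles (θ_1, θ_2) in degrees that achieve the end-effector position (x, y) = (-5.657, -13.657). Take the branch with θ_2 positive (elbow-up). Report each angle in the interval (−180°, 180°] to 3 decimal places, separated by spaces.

cos θ_2 = (218.5153−8²−8²)/(2·8·8) = 0.7072; θ_2 = 44.9964° (elbow-up)
β = atan2(-13.6570,-5.6570) = -112.5003°; ψ = atan2(5.6565,13.6572) = 22.4982°
θ_1 = β − ψ = -134.9985°

-134.999 44.996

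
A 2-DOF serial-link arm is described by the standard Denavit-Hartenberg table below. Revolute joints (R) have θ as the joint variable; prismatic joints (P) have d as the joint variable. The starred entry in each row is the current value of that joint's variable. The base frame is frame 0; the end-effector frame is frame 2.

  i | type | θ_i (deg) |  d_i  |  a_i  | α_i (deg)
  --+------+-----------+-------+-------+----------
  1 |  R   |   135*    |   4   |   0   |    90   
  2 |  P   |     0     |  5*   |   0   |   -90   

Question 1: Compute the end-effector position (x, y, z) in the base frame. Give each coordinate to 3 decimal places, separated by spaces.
3.536 3.536 4.000

after link 1: o_1 = (0.0000, 0.0000, 4.0000)
after link 2: o_2 = (3.5355, 3.5355, 4.0000)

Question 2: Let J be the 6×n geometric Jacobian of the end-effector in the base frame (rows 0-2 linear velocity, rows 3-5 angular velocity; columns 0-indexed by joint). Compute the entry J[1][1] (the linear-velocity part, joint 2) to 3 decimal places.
prismatic axis z_1 = (0.7071,0.7071,0.0000)
J_v[:, 1] = z_1; J_ω[:, 1] = (0,0,0)
entry J[1][1] = 0.7071

0.707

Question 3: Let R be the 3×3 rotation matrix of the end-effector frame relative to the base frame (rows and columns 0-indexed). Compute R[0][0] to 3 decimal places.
End-effector x-axis (col 0 of R) = (-0.7071,0.7071,0.0000)
R[0][0] = -0.7071

-0.707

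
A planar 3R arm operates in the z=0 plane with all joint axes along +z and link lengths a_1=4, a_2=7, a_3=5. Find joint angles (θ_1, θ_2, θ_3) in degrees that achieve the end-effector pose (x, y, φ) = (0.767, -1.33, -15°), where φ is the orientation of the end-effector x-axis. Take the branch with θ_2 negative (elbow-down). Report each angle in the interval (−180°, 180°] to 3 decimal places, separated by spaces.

wrist centre = target − a_3·(cos φ, sin φ) = (-4.0626, -0.0359)
cos θ_2 = (16.5062−4²−7²)/(2·4·7) = -0.8660; θ_2 = -149.9925° (elbow-down)
β = atan2(-0.0359,-4.0626) = -179.4936°; ψ = atan2(-3.5008,-2.0617) = -120.4951°
θ_1 = β − ψ = -58.9986°
θ_3 = φ − θ_1 − θ_2 = -166.0089° (wrapped to (-180°,180°])

-58.999 -149.992 -166.009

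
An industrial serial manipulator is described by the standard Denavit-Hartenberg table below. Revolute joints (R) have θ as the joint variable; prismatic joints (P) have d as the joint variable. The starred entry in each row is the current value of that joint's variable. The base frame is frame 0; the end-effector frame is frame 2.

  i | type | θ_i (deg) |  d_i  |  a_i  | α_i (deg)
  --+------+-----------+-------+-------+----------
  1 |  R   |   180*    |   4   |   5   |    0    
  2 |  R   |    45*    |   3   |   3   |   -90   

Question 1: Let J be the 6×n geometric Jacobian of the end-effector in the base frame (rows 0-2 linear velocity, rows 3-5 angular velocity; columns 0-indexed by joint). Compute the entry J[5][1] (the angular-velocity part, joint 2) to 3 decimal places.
axis z_1 = (0.0000,0.0000,1.0000); lever o_n−o_1 = (-2.1213,-2.1213,3.0000)
cross product → J_v[:, 1] = (2.1213,-2.1213,0.0000)
J_ω[:, 1] = z_1
entry J[5][1] = 1.0000

1.000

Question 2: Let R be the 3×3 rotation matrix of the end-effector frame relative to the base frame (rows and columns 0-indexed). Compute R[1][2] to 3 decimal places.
-0.707

End-effector z-axis (col 2 of R) = (0.7071,-0.7071,0.0000)
R[1][2] = -0.7071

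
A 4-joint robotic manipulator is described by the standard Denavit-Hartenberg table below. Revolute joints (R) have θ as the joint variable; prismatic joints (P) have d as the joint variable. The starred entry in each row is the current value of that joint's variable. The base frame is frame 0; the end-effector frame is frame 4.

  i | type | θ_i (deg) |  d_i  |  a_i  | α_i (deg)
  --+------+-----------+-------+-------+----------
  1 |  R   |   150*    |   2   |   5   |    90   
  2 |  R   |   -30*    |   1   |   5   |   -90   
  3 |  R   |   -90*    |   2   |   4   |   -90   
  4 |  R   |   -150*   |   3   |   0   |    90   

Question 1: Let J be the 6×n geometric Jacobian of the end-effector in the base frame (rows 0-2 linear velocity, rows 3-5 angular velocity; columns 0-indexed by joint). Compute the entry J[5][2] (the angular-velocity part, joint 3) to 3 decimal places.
axis z_2 = (-0.4330,0.2500,0.8660); lever o_n−o_2 = (-1.1160,5.2631,0.2321)
cross product → J_v[:, 2] = (-4.5000,-0.8660,-2.0000)
J_ω[:, 2] = z_2
entry J[5][2] = 0.8660

0.866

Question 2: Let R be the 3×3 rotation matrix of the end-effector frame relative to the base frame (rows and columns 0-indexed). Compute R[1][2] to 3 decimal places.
End-effector z-axis (col 2 of R) = (0.1250,-0.6495,-0.7500)
R[1][2] = -0.6495

-0.650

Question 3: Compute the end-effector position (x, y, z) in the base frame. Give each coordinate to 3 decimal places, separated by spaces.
after link 1: o_1 = (-4.3301, 2.5000, 2.0000)
after link 2: o_2 = (-7.5801, 5.5311, -0.5000)
after link 3: o_3 = (-6.4462, 9.4952, 1.2321)
after link 4: o_4 = (-8.6962, 10.7942, -0.2679)

-8.696 10.794 -0.268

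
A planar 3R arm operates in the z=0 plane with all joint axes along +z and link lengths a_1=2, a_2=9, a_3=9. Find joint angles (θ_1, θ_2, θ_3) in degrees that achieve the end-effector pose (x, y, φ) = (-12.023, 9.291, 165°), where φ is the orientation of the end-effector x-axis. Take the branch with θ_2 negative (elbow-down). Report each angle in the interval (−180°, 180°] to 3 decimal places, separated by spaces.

wrist centre = target − a_3·(cos φ, sin φ) = (-3.3297, 6.9616)
cos θ_2 = (59.5510−2²−9²)/(2·2·9) = -0.7069; θ_2 = -134.9847° (elbow-down)
β = atan2(6.9616,-3.3297) = 115.5613°; ψ = atan2(-6.3657,-4.3623) = -124.4221°
θ_1 = β − ψ = 239.9833°
θ_3 = φ − θ_1 − θ_2 = 60.0014° (wrapped to (-180°,180°])

-120.017 -134.985 60.001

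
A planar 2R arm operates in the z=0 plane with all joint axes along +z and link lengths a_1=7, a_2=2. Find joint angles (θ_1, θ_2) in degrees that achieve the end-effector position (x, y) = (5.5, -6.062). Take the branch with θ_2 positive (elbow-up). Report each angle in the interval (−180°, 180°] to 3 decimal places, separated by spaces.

cos θ_2 = (66.9978−7²−2²)/(2·7·2) = 0.4999; θ_2 = 60.0051° (elbow-up)
β = atan2(-6.0620,5.5000) = -47.7828°; ψ = atan2(1.7321,7.9998) = 12.2172°
θ_1 = β − ψ = -60.0000°

-60.000 60.005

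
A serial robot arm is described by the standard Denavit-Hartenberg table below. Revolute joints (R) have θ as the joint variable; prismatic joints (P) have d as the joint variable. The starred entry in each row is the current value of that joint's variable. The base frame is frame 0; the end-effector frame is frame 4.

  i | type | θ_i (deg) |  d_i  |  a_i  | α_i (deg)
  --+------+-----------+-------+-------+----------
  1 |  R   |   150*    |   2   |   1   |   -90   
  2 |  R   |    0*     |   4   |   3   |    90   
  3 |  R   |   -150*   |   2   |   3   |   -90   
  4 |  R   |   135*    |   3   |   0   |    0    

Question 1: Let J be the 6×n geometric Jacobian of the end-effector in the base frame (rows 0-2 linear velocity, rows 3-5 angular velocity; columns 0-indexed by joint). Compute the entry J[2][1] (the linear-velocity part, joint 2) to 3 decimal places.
-1.902

axis z_1 = (-0.5000,-0.8660,0.0000); lever o_n−o_1 = (-1.5981,1.0359,2.0000)
cross product → J_v[:, 1] = (-1.7321,1.0000,-1.9019)
J_ω[:, 1] = z_1
entry J[2][1] = -1.9019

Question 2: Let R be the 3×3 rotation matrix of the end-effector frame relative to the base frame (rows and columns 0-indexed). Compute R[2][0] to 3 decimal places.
-0.707

End-effector x-axis (col 0 of R) = (-0.7071,0.0000,-0.7071)
R[2][0] = -0.7071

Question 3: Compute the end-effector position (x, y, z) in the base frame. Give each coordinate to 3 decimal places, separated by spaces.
-2.464 1.536 4.000

after link 1: o_1 = (-0.8660, 0.5000, 2.0000)
after link 2: o_2 = (-5.4641, -1.4641, 2.0000)
after link 3: o_3 = (-2.4641, -1.4641, 4.0000)
after link 4: o_4 = (-2.4641, 1.5359, 4.0000)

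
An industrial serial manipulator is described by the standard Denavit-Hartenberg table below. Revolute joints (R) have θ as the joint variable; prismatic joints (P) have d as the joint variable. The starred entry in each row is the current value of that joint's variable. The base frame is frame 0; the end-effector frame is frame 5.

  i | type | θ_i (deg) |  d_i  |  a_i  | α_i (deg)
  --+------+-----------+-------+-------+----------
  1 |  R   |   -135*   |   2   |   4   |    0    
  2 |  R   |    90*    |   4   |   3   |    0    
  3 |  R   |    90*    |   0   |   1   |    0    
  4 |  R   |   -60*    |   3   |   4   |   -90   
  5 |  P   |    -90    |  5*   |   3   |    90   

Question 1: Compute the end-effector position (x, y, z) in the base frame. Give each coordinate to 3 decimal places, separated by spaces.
5.158 -0.448 12.000

after link 1: o_1 = (-2.8284, -2.8284, 2.0000)
after link 2: o_2 = (-0.7071, -4.9497, 6.0000)
after link 3: o_3 = (0.0000, -4.2426, 6.0000)
after link 4: o_4 = (3.8637, -5.2779, 9.0000)
after link 5: o_5 = (5.1578, -0.4483, 12.0000)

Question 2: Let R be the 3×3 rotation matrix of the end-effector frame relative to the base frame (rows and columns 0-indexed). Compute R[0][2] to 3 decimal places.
-0.966

End-effector z-axis (col 2 of R) = (-0.9659,0.2588,0.0000)
R[0][2] = -0.9659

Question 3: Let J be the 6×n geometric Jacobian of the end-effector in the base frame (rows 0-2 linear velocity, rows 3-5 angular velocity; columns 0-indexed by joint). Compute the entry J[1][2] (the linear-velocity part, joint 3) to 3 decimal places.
axis z_2 = (0.0000,0.0000,1.0000); lever o_n−o_2 = (5.8649,4.5015,6.0000)
cross product → J_v[:, 2] = (-4.5015,5.8649,0.0000)
J_ω[:, 2] = z_2
entry J[1][2] = 5.8649

5.865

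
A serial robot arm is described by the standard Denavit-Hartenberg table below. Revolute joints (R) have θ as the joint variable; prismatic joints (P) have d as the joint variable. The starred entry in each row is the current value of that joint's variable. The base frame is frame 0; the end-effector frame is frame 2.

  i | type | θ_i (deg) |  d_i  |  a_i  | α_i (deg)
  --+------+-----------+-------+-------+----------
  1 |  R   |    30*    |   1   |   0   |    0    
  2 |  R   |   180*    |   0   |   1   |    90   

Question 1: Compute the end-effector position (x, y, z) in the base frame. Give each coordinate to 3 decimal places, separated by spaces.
-0.866 -0.500 1.000

after link 1: o_1 = (0.0000, 0.0000, 1.0000)
after link 2: o_2 = (-0.8660, -0.5000, 1.0000)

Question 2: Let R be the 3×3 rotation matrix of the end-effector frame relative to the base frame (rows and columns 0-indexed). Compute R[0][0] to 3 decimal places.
End-effector x-axis (col 0 of R) = (-0.8660,-0.5000,0.0000)
R[0][0] = -0.8660

-0.866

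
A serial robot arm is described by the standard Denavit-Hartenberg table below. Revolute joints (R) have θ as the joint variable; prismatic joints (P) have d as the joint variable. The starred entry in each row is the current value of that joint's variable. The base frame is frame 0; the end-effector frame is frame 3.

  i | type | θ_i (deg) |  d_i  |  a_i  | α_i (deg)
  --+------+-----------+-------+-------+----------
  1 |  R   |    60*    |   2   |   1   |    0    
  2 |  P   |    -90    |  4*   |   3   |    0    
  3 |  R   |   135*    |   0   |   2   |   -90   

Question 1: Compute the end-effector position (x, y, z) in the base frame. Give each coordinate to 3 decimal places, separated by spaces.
after link 1: o_1 = (0.5000, 0.8660, 2.0000)
after link 2: o_2 = (3.0981, -0.6340, 6.0000)
after link 3: o_3 = (2.5804, 1.2979, 6.0000)

2.580 1.298 6.000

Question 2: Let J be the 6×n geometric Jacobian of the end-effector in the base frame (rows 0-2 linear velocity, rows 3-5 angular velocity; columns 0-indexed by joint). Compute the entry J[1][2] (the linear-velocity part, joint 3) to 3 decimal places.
axis z_2 = (0.0000,0.0000,1.0000); lever o_n−o_2 = (-0.5176,1.9319,0.0000)
cross product → J_v[:, 2] = (-1.9319,-0.5176,0.0000)
J_ω[:, 2] = z_2
entry J[1][2] = -0.5176

-0.518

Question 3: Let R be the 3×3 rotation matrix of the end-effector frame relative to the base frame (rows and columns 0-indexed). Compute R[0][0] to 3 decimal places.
-0.259

End-effector x-axis (col 0 of R) = (-0.2588,0.9659,0.0000)
R[0][0] = -0.2588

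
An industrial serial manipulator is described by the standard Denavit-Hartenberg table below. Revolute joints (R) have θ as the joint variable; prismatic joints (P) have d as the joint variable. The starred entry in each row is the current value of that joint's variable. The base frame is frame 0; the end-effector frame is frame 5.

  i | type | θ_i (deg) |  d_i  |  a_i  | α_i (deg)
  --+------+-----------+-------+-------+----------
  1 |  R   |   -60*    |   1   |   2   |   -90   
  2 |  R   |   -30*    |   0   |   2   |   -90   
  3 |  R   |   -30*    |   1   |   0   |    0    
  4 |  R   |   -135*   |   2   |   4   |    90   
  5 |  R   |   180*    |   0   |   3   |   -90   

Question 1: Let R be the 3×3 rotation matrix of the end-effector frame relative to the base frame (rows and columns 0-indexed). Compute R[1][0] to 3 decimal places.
End-effector x-axis (col 0 of R) = (0.1941,-0.8539,0.4830)
R[1][0] = -0.8539

-0.854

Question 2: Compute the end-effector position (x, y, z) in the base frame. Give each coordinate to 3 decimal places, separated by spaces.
after link 1: o_1 = (1.0000, -1.7321, 1.0000)
after link 2: o_2 = (1.8660, -3.2321, 2.0000)
after link 3: o_3 = (2.1160, -3.6651, 1.1340)
after link 4: o_4 = (1.8396, -1.1157, -2.5299)
after link 5: o_5 = (2.4219, -3.6772, -1.0810)

2.422 -3.677 -1.081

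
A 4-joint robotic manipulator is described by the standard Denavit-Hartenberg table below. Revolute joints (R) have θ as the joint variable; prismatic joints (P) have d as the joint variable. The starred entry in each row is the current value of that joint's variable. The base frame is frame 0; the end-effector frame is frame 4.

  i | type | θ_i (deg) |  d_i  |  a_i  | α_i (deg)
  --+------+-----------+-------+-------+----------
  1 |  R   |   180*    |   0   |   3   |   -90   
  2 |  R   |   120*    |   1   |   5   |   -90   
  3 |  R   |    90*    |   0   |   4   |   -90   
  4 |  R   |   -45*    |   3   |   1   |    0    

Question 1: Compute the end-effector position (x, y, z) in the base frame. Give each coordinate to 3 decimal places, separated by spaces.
-1.388 3.707 -1.378

after link 1: o_1 = (-3.0000, 0.0000, 0.0000)
after link 2: o_2 = (-0.5000, -1.0000, -4.3301)
after link 3: o_3 = (-0.5000, 3.0000, -4.3301)
after link 4: o_4 = (-1.3876, 3.7071, -1.3785)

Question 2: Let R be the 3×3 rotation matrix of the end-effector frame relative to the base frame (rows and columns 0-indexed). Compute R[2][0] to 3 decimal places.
End-effector x-axis (col 0 of R) = (0.6124,0.7071,0.3536)
R[2][0] = 0.3536

0.354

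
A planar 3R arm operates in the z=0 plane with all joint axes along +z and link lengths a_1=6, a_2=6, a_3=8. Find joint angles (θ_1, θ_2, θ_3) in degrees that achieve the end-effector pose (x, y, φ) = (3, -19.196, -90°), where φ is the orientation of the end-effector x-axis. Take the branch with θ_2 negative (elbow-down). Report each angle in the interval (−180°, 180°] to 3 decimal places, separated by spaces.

-59.997 -30.005 0.003

wrist centre = target − a_3·(cos φ, sin φ) = (3.0000, -11.1960)
cos θ_2 = (134.3504−6²−6²)/(2·6·6) = 0.8660; θ_2 = -30.0054° (elbow-down)
β = atan2(-11.1960,3.0000) = -74.9998°; ψ = atan2(-3.0005,11.1959) = -15.0027°
θ_1 = β − ψ = -59.9971°
θ_3 = φ − θ_1 − θ_2 = 0.0025° (wrapped to (-180°,180°])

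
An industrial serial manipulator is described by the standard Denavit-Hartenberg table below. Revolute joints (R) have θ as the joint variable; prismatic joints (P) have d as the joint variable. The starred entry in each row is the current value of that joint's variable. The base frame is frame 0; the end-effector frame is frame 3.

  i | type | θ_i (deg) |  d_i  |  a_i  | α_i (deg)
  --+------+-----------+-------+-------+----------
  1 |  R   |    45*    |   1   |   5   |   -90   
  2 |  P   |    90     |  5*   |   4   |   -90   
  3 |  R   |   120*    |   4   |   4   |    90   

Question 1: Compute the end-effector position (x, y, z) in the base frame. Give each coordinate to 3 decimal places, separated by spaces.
after link 1: o_1 = (3.5355, 3.5355, 1.0000)
after link 2: o_2 = (0.0000, 7.0711, -3.0000)
after link 3: o_3 = (-0.3789, 1.7932, -1.0000)

-0.379 1.793 -1.000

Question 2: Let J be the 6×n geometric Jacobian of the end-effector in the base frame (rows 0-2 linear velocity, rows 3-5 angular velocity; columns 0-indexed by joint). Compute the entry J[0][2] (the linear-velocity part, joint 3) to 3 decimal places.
-1.414

axis z_2 = (-0.7071,-0.7071,-0.0000); lever o_n−o_2 = (-0.3789,-5.2779,2.0000)
cross product → J_v[:, 2] = (-1.4142,1.4142,3.4641)
J_ω[:, 2] = z_2
entry J[0][2] = -1.4142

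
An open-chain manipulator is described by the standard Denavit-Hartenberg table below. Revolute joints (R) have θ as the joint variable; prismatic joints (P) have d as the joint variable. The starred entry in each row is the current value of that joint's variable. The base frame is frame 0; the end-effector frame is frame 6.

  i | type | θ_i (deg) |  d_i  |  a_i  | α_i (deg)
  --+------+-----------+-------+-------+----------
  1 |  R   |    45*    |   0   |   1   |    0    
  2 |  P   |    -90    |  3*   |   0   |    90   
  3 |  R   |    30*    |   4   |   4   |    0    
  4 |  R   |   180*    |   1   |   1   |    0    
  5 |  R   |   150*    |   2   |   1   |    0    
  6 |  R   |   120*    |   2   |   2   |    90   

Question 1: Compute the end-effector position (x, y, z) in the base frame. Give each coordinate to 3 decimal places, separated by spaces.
after link 1: o_1 = (0.7071, 0.7071, 0.0000)
after link 2: o_2 = (0.7071, 0.7071, 3.0000)
after link 3: o_3 = (0.3282, -4.5708, 5.0000)
after link 4: o_4 = (-0.9913, -4.6655, 4.5000)
after link 5: o_5 = (-1.6984, -6.7869, 4.5000)
after link 6: o_6 = (-3.8197, -7.4940, 6.2321)

-3.820 -7.494 6.232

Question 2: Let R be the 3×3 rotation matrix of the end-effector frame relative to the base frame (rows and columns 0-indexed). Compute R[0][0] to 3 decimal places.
End-effector x-axis (col 0 of R) = (-0.3536,0.3536,0.8660)
R[0][0] = -0.3536

-0.354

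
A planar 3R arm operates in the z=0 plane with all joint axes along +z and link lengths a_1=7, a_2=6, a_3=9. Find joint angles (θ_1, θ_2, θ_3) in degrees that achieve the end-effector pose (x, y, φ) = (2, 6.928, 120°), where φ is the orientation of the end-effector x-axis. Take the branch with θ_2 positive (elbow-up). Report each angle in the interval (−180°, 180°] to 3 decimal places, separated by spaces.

-60.002 120.000 60.002

wrist centre = target − a_3·(cos φ, sin φ) = (6.5000, -0.8662)
cos θ_2 = (43.0004−7²−6²)/(2·7·6) = -0.5000; θ_2 = 119.9997° (elbow-up)
β = atan2(-0.8662,6.5000) = -7.5908°; ψ = atan2(5.1962,4.0000) = 52.4108°
θ_1 = β − ψ = -60.0017°
θ_3 = φ − θ_1 − θ_2 = 60.0019° (wrapped to (-180°,180°])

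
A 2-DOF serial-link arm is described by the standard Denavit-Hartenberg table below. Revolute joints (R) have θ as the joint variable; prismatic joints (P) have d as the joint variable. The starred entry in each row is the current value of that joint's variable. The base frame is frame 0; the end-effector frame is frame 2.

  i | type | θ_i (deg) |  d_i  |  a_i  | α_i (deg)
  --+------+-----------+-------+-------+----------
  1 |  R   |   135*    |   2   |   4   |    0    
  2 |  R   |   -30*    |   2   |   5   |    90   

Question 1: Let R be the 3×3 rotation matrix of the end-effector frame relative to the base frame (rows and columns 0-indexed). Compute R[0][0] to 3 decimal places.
-0.259

End-effector x-axis (col 0 of R) = (-0.2588,0.9659,0.0000)
R[0][0] = -0.2588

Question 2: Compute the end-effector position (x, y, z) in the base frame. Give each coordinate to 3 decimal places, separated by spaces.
-4.123 7.658 4.000

after link 1: o_1 = (-2.8284, 2.8284, 2.0000)
after link 2: o_2 = (-4.1225, 7.6581, 4.0000)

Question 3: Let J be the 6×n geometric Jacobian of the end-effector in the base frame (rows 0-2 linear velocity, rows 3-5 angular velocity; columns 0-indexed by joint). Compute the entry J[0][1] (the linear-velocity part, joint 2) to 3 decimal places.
axis z_1 = (0.0000,0.0000,1.0000); lever o_n−o_1 = (-1.2941,4.8296,2.0000)
cross product → J_v[:, 1] = (-4.8296,-1.2941,0.0000)
J_ω[:, 1] = z_1
entry J[0][1] = -4.8296

-4.830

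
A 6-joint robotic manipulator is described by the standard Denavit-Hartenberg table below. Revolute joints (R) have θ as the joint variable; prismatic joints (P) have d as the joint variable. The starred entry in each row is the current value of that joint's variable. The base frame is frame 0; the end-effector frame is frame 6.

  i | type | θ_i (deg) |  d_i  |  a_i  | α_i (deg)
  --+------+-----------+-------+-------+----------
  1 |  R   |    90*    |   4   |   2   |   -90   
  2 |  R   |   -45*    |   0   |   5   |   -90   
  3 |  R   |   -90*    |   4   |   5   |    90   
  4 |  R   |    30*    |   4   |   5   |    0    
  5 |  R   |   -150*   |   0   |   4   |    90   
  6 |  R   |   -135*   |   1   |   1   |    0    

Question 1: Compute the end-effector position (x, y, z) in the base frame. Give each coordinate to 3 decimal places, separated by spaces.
-6.818 6.140 2.274

after link 1: o_1 = (0.0000, 2.0000, 4.0000)
after link 2: o_2 = (0.0000, 5.5355, 7.5355)
after link 3: o_3 = (-5.0000, 8.3640, 4.7071)
after link 4: o_4 = (-9.3301, 7.3033, 0.1109)
after link 5: o_5 = (-7.3301, 4.8538, 2.5604)
after link 6: o_6 = (-6.8177, 6.1404, 2.2738)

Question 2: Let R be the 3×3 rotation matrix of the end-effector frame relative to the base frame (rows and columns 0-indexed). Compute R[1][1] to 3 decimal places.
End-effector y-axis (col 1 of R) = (0.3536,0.0670,0.9330)
R[1][1] = 0.0670

0.067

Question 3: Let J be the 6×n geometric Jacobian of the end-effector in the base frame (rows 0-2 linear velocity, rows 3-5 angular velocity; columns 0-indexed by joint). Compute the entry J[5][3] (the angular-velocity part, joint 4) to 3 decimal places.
axis z_3 = (-0.0000,-0.7071,-0.7071); lever o_n−o_3 = (-1.8177,-2.2236,-2.4333)
cross product → J_v[:, 3] = (0.1483,1.2853,-1.2853)
J_ω[:, 3] = z_3
entry J[5][3] = -0.7071

-0.707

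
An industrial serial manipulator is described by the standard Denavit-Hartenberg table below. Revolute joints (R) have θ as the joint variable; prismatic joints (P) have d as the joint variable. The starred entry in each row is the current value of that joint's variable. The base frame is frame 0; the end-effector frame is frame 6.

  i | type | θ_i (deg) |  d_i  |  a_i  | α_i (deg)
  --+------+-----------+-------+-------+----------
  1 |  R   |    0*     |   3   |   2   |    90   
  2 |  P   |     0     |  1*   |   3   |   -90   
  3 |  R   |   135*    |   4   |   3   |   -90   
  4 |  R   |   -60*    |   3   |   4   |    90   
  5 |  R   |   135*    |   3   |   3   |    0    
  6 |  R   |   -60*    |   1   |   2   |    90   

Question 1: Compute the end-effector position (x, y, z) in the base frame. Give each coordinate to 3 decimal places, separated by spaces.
-0.506 -5.468 11.075

after link 1: o_1 = (2.0000, 0.0000, 3.0000)
after link 2: o_2 = (5.0000, -1.0000, 3.0000)
after link 3: o_3 = (2.8787, 1.1213, 7.0000)
after link 4: o_4 = (-0.6569, 0.4142, 10.4641)
after link 5: o_5 = (0.4303, -3.6729, 10.1270)
after link 6: o_6 = (-0.5064, -5.4683, 11.0753)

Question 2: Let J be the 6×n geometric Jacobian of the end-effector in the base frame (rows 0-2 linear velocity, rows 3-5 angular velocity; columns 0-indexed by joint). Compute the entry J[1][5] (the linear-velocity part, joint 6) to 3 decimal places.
axis z_5 = (0.6124,-0.6124,0.5000); lever o_n−o_5 = (-0.9367,-1.7954,0.9483)
cross product → J_v[:, 5] = (0.3170,-1.0490,-1.6730)
J_ω[:, 5] = z_5
entry J[1][5] = -1.0490

-1.049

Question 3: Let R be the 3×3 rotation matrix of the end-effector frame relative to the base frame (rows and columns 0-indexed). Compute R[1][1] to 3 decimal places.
End-effector y-axis (col 1 of R) = (0.6124,-0.6124,0.5000)
R[1][1] = -0.6124

-0.612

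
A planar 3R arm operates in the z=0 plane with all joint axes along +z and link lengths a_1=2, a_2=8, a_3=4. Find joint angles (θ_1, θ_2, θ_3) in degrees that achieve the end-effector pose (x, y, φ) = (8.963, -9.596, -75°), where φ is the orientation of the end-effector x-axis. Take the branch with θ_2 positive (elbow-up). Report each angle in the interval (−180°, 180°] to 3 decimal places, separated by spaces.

wrist centre = target − a_3·(cos φ, sin φ) = (7.9277, -5.7323)
cos θ_2 = (95.7080−2²−8²)/(2·2·8) = 0.8659; θ_2 = 30.0171° (elbow-up)
β = atan2(-5.7323,7.9277) = -35.8696°; ψ = atan2(4.0021,8.9270) = 24.1472°
θ_1 = β − ψ = -60.0167°
θ_3 = φ − θ_1 − θ_2 = -45.0004° (wrapped to (-180°,180°])

-60.017 30.017 -45.000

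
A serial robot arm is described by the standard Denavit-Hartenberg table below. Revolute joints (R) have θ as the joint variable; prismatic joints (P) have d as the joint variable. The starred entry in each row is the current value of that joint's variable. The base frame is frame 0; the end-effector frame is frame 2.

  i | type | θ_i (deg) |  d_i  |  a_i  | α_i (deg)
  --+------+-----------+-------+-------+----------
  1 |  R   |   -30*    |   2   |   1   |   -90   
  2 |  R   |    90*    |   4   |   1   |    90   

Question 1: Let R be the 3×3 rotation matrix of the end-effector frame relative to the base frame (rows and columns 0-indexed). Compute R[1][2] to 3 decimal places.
End-effector z-axis (col 2 of R) = (0.8660,-0.5000,0.0000)
R[1][2] = -0.5000

-0.500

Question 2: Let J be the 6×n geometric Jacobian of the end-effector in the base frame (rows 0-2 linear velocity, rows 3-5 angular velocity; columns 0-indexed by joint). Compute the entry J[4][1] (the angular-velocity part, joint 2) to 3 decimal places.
axis z_1 = (0.5000,0.8660,0.0000); lever o_n−o_1 = (2.0000,3.4641,-1.0000)
cross product → J_v[:, 1] = (-0.8660,0.5000,0.0000)
J_ω[:, 1] = z_1
entry J[4][1] = 0.8660

0.866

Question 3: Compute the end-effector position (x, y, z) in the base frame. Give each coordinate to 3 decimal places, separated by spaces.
2.866 2.964 1.000

after link 1: o_1 = (0.8660, -0.5000, 2.0000)
after link 2: o_2 = (2.8660, 2.9641, 1.0000)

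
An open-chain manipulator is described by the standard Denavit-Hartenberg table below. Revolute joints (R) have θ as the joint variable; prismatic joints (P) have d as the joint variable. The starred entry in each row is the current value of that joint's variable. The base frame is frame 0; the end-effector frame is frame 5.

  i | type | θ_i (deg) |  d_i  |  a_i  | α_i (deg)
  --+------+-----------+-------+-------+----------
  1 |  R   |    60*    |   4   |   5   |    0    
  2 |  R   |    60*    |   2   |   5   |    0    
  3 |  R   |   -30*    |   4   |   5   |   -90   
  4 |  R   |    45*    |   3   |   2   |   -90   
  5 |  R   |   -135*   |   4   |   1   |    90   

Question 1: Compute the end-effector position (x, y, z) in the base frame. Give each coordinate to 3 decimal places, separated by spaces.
after link 1: o_1 = (2.5000, 4.3301, 4.0000)
after link 2: o_2 = (0.0000, 8.6603, 6.0000)
after link 3: o_3 = (0.0000, 13.6603, 10.0000)
after link 4: o_4 = (-3.0000, 15.0745, 8.5858)
after link 5: o_5 = (-3.7071, 11.7460, 6.2574)

-3.707 11.746 6.257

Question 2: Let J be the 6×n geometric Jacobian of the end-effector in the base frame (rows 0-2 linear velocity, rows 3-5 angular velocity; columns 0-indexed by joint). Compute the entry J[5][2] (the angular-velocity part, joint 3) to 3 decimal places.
axis z_2 = (0.0000,0.0000,1.0000); lever o_n−o_2 = (-3.7071,3.0858,0.2574)
cross product → J_v[:, 2] = (-3.0858,-3.7071,0.0000)
J_ω[:, 2] = z_2
entry J[5][2] = 1.0000

1.000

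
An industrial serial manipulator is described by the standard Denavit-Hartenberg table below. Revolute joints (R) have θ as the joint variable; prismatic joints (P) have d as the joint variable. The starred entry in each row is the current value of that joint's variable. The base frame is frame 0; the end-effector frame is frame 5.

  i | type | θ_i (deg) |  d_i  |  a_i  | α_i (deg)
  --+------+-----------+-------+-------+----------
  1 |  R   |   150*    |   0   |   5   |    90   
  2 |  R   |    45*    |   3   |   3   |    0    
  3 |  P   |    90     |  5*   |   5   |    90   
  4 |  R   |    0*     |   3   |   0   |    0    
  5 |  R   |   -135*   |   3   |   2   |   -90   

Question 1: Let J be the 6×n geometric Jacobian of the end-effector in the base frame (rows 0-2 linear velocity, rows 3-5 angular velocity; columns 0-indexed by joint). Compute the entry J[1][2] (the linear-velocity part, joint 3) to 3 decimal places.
prismatic axis z_2 = (0.5000,0.8660,0.0000)
J_v[:, 2] = z_2; J_ω[:, 2] = (0,0,0)
entry J[1][2] = 0.8660

0.866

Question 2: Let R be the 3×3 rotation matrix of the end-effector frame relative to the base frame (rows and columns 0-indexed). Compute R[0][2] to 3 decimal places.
0.079

End-effector z-axis (col 2 of R) = (0.0795,-0.8624,0.5000)
R[0][2] = 0.0795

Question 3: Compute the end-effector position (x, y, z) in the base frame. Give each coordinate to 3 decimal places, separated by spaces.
after link 1: o_1 = (-4.3301, 2.5000, 0.0000)
after link 2: o_2 = (-4.6672, 6.1587, 2.1213)
after link 3: o_3 = (0.8946, 8.7211, 5.6569)
after link 4: o_4 = (-0.9425, 9.7818, 7.7782)
after link 5: o_5 = (-4.3527, 10.1177, 8.8995)

-4.353 10.118 8.899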